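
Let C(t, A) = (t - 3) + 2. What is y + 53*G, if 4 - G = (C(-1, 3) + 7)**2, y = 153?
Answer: -960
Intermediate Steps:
C(t, A) = -1 + t (C(t, A) = (-3 + t) + 2 = -1 + t)
G = -21 (G = 4 - ((-1 - 1) + 7)**2 = 4 - (-2 + 7)**2 = 4 - 1*5**2 = 4 - 1*25 = 4 - 25 = -21)
y + 53*G = 153 + 53*(-21) = 153 - 1113 = -960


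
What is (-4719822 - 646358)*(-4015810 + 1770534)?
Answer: 12048555165680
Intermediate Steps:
(-4719822 - 646358)*(-4015810 + 1770534) = -5366180*(-2245276) = 12048555165680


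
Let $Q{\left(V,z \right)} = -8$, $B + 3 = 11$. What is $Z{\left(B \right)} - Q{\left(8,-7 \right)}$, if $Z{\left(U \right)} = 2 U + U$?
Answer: $32$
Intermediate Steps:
$B = 8$ ($B = -3 + 11 = 8$)
$Z{\left(U \right)} = 3 U$
$Z{\left(B \right)} - Q{\left(8,-7 \right)} = 3 \cdot 8 - -8 = 24 + 8 = 32$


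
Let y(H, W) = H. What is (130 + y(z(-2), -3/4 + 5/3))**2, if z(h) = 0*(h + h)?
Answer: 16900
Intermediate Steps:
z(h) = 0 (z(h) = 0*(2*h) = 0)
(130 + y(z(-2), -3/4 + 5/3))**2 = (130 + 0)**2 = 130**2 = 16900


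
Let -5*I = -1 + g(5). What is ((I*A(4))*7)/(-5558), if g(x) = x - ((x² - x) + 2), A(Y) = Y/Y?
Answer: -9/1985 ≈ -0.0045340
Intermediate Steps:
A(Y) = 1
g(x) = -2 - x² + 2*x (g(x) = x - (2 + x² - x) = x + (-2 + x - x²) = -2 - x² + 2*x)
I = 18/5 (I = -(-1 + (-2 - 1*5² + 2*5))/5 = -(-1 + (-2 - 1*25 + 10))/5 = -(-1 + (-2 - 25 + 10))/5 = -(-1 - 17)/5 = -⅕*(-18) = 18/5 ≈ 3.6000)
((I*A(4))*7)/(-5558) = (((18/5)*1)*7)/(-5558) = ((18/5)*7)*(-1/5558) = (126/5)*(-1/5558) = -9/1985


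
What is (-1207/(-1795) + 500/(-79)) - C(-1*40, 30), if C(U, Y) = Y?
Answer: -5056297/141805 ≈ -35.657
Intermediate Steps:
(-1207/(-1795) + 500/(-79)) - C(-1*40, 30) = (-1207/(-1795) + 500/(-79)) - 1*30 = (-1207*(-1/1795) + 500*(-1/79)) - 30 = (1207/1795 - 500/79) - 30 = -802147/141805 - 30 = -5056297/141805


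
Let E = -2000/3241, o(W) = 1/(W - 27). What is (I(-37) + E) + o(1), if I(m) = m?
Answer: -3173083/84266 ≈ -37.656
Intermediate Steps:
o(W) = 1/(-27 + W)
E = -2000/3241 (E = -2000*1/3241 = -2000/3241 ≈ -0.61709)
(I(-37) + E) + o(1) = (-37 - 2000/3241) + 1/(-27 + 1) = -121917/3241 + 1/(-26) = -121917/3241 - 1/26 = -3173083/84266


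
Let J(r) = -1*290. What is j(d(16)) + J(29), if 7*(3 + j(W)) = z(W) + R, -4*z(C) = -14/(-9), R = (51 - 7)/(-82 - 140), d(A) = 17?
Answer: -1366357/4662 ≈ -293.08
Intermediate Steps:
R = -22/111 (R = 44/(-222) = 44*(-1/222) = -22/111 ≈ -0.19820)
z(C) = -7/18 (z(C) = -(-7)/(2*(-9)) = -(-7)*(-1)/(2*9) = -¼*14/9 = -7/18)
J(r) = -290
j(W) = -14377/4662 (j(W) = -3 + (-7/18 - 22/111)/7 = -3 + (⅐)*(-391/666) = -3 - 391/4662 = -14377/4662)
j(d(16)) + J(29) = -14377/4662 - 290 = -1366357/4662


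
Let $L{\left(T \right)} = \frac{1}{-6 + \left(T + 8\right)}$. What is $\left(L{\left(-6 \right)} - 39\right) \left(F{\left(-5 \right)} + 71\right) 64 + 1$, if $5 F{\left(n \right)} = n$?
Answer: $-175839$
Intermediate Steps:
$F{\left(n \right)} = \frac{n}{5}$
$L{\left(T \right)} = \frac{1}{2 + T}$ ($L{\left(T \right)} = \frac{1}{-6 + \left(8 + T\right)} = \frac{1}{2 + T}$)
$\left(L{\left(-6 \right)} - 39\right) \left(F{\left(-5 \right)} + 71\right) 64 + 1 = \left(\frac{1}{2 - 6} - 39\right) \left(\frac{1}{5} \left(-5\right) + 71\right) 64 + 1 = \left(\frac{1}{-4} - 39\right) \left(-1 + 71\right) 64 + 1 = \left(- \frac{1}{4} - 39\right) 70 \cdot 64 + 1 = \left(- \frac{157}{4}\right) 70 \cdot 64 + 1 = \left(- \frac{5495}{2}\right) 64 + 1 = -175840 + 1 = -175839$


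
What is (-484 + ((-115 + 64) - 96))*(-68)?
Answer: 42908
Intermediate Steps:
(-484 + ((-115 + 64) - 96))*(-68) = (-484 + (-51 - 96))*(-68) = (-484 - 147)*(-68) = -631*(-68) = 42908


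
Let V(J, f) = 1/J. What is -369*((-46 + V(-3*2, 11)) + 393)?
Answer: -255963/2 ≈ -1.2798e+5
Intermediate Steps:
-369*((-46 + V(-3*2, 11)) + 393) = -369*((-46 + 1/(-3*2)) + 393) = -369*((-46 + 1/(-6)) + 393) = -369*((-46 - 1/6) + 393) = -369*(-277/6 + 393) = -369*2081/6 = -255963/2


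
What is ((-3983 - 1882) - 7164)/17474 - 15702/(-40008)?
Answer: -20573957/58258316 ≈ -0.35315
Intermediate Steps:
((-3983 - 1882) - 7164)/17474 - 15702/(-40008) = (-5865 - 7164)*(1/17474) - 15702*(-1/40008) = -13029*1/17474 + 2617/6668 = -13029/17474 + 2617/6668 = -20573957/58258316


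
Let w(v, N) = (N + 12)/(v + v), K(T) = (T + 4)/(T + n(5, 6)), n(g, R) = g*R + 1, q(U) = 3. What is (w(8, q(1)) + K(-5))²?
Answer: 34969/43264 ≈ 0.80827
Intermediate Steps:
n(g, R) = 1 + R*g (n(g, R) = R*g + 1 = 1 + R*g)
K(T) = (4 + T)/(31 + T) (K(T) = (T + 4)/(T + (1 + 6*5)) = (4 + T)/(T + (1 + 30)) = (4 + T)/(T + 31) = (4 + T)/(31 + T))
w(v, N) = (12 + N)/(2*v) (w(v, N) = (12 + N)/((2*v)) = (12 + N)*(1/(2*v)) = (12 + N)/(2*v))
(w(8, q(1)) + K(-5))² = ((½)*(12 + 3)/8 + (4 - 5)/(31 - 5))² = ((½)*(⅛)*15 - 1/26)² = (15/16 + (1/26)*(-1))² = (15/16 - 1/26)² = (187/208)² = 34969/43264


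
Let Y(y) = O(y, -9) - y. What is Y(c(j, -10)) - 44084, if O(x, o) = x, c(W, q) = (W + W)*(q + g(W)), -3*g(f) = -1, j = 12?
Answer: -44084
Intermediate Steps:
g(f) = ⅓ (g(f) = -⅓*(-1) = ⅓)
c(W, q) = 2*W*(⅓ + q) (c(W, q) = (W + W)*(q + ⅓) = (2*W)*(⅓ + q) = 2*W*(⅓ + q))
Y(y) = 0 (Y(y) = y - y = 0)
Y(c(j, -10)) - 44084 = 0 - 44084 = -44084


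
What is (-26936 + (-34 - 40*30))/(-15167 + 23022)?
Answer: -5634/1571 ≈ -3.5863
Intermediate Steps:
(-26936 + (-34 - 40*30))/(-15167 + 23022) = (-26936 + (-34 - 1200))/7855 = (-26936 - 1234)*(1/7855) = -28170*1/7855 = -5634/1571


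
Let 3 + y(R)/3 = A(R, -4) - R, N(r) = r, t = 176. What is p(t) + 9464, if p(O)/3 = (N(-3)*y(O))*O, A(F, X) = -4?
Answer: 879080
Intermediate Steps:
y(R) = -21 - 3*R (y(R) = -9 + 3*(-4 - R) = -9 + (-12 - 3*R) = -21 - 3*R)
p(O) = 3*O*(63 + 9*O) (p(O) = 3*((-3*(-21 - 3*O))*O) = 3*((63 + 9*O)*O) = 3*(O*(63 + 9*O)) = 3*O*(63 + 9*O))
p(t) + 9464 = 27*176*(7 + 176) + 9464 = 27*176*183 + 9464 = 869616 + 9464 = 879080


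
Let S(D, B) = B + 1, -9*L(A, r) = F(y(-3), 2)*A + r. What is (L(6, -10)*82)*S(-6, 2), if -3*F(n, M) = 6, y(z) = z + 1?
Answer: 1804/3 ≈ 601.33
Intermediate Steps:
y(z) = 1 + z
F(n, M) = -2 (F(n, M) = -⅓*6 = -2)
L(A, r) = -r/9 + 2*A/9 (L(A, r) = -(-2*A + r)/9 = -(r - 2*A)/9 = -r/9 + 2*A/9)
S(D, B) = 1 + B
(L(6, -10)*82)*S(-6, 2) = ((-⅑*(-10) + (2/9)*6)*82)*(1 + 2) = ((10/9 + 4/3)*82)*3 = ((22/9)*82)*3 = (1804/9)*3 = 1804/3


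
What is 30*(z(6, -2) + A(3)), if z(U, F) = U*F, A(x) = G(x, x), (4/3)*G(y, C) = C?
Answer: -585/2 ≈ -292.50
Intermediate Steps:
G(y, C) = 3*C/4
A(x) = 3*x/4
z(U, F) = F*U
30*(z(6, -2) + A(3)) = 30*(-2*6 + (¾)*3) = 30*(-12 + 9/4) = 30*(-39/4) = -585/2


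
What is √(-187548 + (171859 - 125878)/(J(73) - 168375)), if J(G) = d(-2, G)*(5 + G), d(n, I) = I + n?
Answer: I*√6821686360421/6031 ≈ 433.07*I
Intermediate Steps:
J(G) = (-2 + G)*(5 + G) (J(G) = (G - 2)*(5 + G) = (-2 + G)*(5 + G))
√(-187548 + (171859 - 125878)/(J(73) - 168375)) = √(-187548 + (171859 - 125878)/((-2 + 73)*(5 + 73) - 168375)) = √(-187548 + 45981/(71*78 - 168375)) = √(-187548 + 45981/(5538 - 168375)) = √(-187548 + 45981/(-162837)) = √(-187548 + 45981*(-1/162837)) = √(-187548 - 1703/6031) = √(-1131103691/6031) = I*√6821686360421/6031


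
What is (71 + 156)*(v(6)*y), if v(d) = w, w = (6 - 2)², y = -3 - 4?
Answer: -25424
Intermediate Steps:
y = -7
w = 16 (w = 4² = 16)
v(d) = 16
(71 + 156)*(v(6)*y) = (71 + 156)*(16*(-7)) = 227*(-112) = -25424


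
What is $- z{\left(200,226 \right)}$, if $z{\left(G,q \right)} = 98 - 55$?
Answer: $-43$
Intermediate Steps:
$z{\left(G,q \right)} = 43$
$- z{\left(200,226 \right)} = \left(-1\right) 43 = -43$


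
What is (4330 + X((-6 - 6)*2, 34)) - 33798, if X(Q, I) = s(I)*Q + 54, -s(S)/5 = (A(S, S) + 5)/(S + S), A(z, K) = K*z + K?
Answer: -464188/17 ≈ -27305.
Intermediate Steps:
A(z, K) = K + K*z
s(S) = -5*(5 + S*(1 + S))/(2*S) (s(S) = -5*(S*(1 + S) + 5)/(S + S) = -5*(5 + S*(1 + S))/(2*S))
X(Q, I) = 54 + 5*Q*(-5 - I*(1 + I))/(2*I) (X(Q, I) = (5*(-5 - I*(1 + I))/(2*I))*Q + 54 = 5*Q*(-5 - I*(1 + I))/(2*I) + 54 = 54 + 5*Q*(-5 - I*(1 + I))/(2*I))
(4330 + X((-6 - 6)*2, 34)) - 33798 = (4330 + (½)*(108*34 - 5*(-6 - 6)*2*(5 + 34*(1 + 34)))/34) - 33798 = (4330 + (½)*(1/34)*(3672 - 5*(-12*2)*(5 + 34*35))) - 33798 = (4330 + (½)*(1/34)*(3672 - 5*(-24)*(5 + 1190))) - 33798 = (4330 + (½)*(1/34)*(3672 - 5*(-24)*1195)) - 33798 = (4330 + (½)*(1/34)*(3672 + 143400)) - 33798 = (4330 + (½)*(1/34)*147072) - 33798 = (4330 + 36768/17) - 33798 = 110378/17 - 33798 = -464188/17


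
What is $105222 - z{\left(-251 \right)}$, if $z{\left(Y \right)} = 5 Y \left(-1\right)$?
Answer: $103967$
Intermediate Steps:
$z{\left(Y \right)} = - 5 Y$
$105222 - z{\left(-251 \right)} = 105222 - \left(-5\right) \left(-251\right) = 105222 - 1255 = 103967$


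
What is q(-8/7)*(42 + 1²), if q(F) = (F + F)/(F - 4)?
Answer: 172/9 ≈ 19.111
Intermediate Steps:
q(F) = 2*F/(-4 + F) (q(F) = (2*F)/(-4 + F) = 2*F/(-4 + F))
q(-8/7)*(42 + 1²) = (2*(-8/7)/(-4 - 8/7))*(42 + 1²) = (2*(-8*⅐)/(-4 - 8*⅐))*(42 + 1) = (2*(-8/7)/(-4 - 8/7))*43 = (2*(-8/7)/(-36/7))*43 = (2*(-8/7)*(-7/36))*43 = (4/9)*43 = 172/9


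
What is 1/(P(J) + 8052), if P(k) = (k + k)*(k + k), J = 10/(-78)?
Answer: 1521/12247192 ≈ 0.00012419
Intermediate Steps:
J = -5/39 (J = 10*(-1/78) = -5/39 ≈ -0.12821)
P(k) = 4*k² (P(k) = (2*k)*(2*k) = 4*k²)
1/(P(J) + 8052) = 1/(4*(-5/39)² + 8052) = 1/(4*(25/1521) + 8052) = 1/(100/1521 + 8052) = 1/(12247192/1521) = 1521/12247192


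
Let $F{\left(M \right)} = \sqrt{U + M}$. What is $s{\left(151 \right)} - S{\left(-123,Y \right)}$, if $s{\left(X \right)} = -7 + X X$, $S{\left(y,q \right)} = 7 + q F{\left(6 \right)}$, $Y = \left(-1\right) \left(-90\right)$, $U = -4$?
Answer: $22787 - 90 \sqrt{2} \approx 22660.0$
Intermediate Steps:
$Y = 90$
$F{\left(M \right)} = \sqrt{-4 + M}$
$S{\left(y,q \right)} = 7 + q \sqrt{2}$ ($S{\left(y,q \right)} = 7 + q \sqrt{-4 + 6} = 7 + q \sqrt{2}$)
$s{\left(X \right)} = -7 + X^{2}$
$s{\left(151 \right)} - S{\left(-123,Y \right)} = \left(-7 + 151^{2}\right) - \left(7 + 90 \sqrt{2}\right) = \left(-7 + 22801\right) - \left(7 + 90 \sqrt{2}\right) = 22794 - \left(7 + 90 \sqrt{2}\right) = 22787 - 90 \sqrt{2}$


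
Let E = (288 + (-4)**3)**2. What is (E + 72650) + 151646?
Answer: 274472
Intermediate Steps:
E = 50176 (E = (288 - 64)**2 = 224**2 = 50176)
(E + 72650) + 151646 = (50176 + 72650) + 151646 = 122826 + 151646 = 274472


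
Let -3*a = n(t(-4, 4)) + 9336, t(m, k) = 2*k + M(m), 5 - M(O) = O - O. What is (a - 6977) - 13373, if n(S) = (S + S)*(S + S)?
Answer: -71062/3 ≈ -23687.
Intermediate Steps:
M(O) = 5 (M(O) = 5 - (O - O) = 5 - 1*0 = 5 + 0 = 5)
t(m, k) = 5 + 2*k (t(m, k) = 2*k + 5 = 5 + 2*k)
n(S) = 4*S² (n(S) = (2*S)*(2*S) = 4*S²)
a = -10012/3 (a = -(4*(5 + 2*4)² + 9336)/3 = -(4*(5 + 8)² + 9336)/3 = -(4*13² + 9336)/3 = -(4*169 + 9336)/3 = -(676 + 9336)/3 = -⅓*10012 = -10012/3 ≈ -3337.3)
(a - 6977) - 13373 = (-10012/3 - 6977) - 13373 = -30943/3 - 13373 = -71062/3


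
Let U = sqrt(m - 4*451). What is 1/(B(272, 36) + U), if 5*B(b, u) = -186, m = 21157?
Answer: 310/149743 + 25*sqrt(19353)/449229 ≈ 0.0098121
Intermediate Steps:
B(b, u) = -186/5 (B(b, u) = (1/5)*(-186) = -186/5)
U = sqrt(19353) (U = sqrt(21157 - 4*451) = sqrt(21157 - 1804) = sqrt(19353) ≈ 139.11)
1/(B(272, 36) + U) = 1/(-186/5 + sqrt(19353))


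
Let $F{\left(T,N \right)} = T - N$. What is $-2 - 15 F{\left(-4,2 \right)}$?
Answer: $88$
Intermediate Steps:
$-2 - 15 F{\left(-4,2 \right)} = -2 - 15 \left(-4 - 2\right) = -2 - -90 = -2 + 90 = 88$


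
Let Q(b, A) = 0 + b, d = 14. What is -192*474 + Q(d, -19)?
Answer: -90994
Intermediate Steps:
Q(b, A) = b
-192*474 + Q(d, -19) = -192*474 + 14 = -91008 + 14 = -90994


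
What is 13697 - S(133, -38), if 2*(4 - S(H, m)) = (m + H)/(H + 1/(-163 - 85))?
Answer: 451647999/32983 ≈ 13693.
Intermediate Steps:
S(H, m) = 4 - (H + m)/(2*(-1/248 + H)) (S(H, m) = 4 - (m + H)/(2*(H + 1/(-163 - 85))) = 4 - (H + m)/(2*(H + 1/(-248))) = 4 - (H + m)/(2*(H - 1/248)) = 4 - (H + m)/(2*(-1/248 + H)))
13697 - S(133, -38) = 13697 - 4*(-1 - 31*(-38) + 217*133)/(-1 + 248*133) = 13697 - 4*(-1 + 1178 + 28861)/(-1 + 32984) = 13697 - 4*30038/32983 = 13697 - 1*120152/32983 = 13697 - 120152/32983 = 451647999/32983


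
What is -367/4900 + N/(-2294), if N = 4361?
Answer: -11105399/5620300 ≈ -1.9759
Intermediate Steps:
-367/4900 + N/(-2294) = -367/4900 + 4361/(-2294) = -367*1/4900 + 4361*(-1/2294) = -367/4900 - 4361/2294 = -11105399/5620300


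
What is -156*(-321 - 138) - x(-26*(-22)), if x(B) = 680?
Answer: 70924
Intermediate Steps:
-156*(-321 - 138) - x(-26*(-22)) = -156*(-321 - 138) - 1*680 = -156*(-459) - 680 = 71604 - 680 = 70924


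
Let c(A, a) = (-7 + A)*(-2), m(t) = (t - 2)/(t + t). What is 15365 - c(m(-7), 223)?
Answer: 107466/7 ≈ 15352.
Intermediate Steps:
m(t) = (-2 + t)/(2*t) (m(t) = (-2 + t)/((2*t)) = (-2 + t)*(1/(2*t)) = (-2 + t)/(2*t))
c(A, a) = 14 - 2*A
15365 - c(m(-7), 223) = 15365 - (14 - (-2 - 7)/(-7)) = 15365 - (14 - (-1)*(-9)/7) = 15365 - (14 - 2*9/14) = 15365 - (14 - 9/7) = 15365 - 1*89/7 = 15365 - 89/7 = 107466/7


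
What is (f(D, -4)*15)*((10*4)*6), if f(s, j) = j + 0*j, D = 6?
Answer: -14400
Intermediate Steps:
f(s, j) = j (f(s, j) = j + 0 = j)
(f(D, -4)*15)*((10*4)*6) = (-4*15)*((10*4)*6) = -2400*6 = -60*240 = -14400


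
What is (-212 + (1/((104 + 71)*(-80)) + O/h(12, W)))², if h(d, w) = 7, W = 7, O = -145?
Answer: 10614570516001/196000000 ≈ 54156.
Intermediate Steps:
(-212 + (1/((104 + 71)*(-80)) + O/h(12, W)))² = (-212 + (1/((104 + 71)*(-80)) - 145/7))² = (-212 + (-1/80/175 - 145*⅐))² = (-212 + ((1/175)*(-1/80) - 145/7))² = (-212 + (-1/14000 - 145/7))² = (-212 - 290001/14000)² = (-3258001/14000)² = 10614570516001/196000000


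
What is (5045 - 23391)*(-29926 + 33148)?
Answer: -59110812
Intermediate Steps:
(5045 - 23391)*(-29926 + 33148) = -18346*3222 = -59110812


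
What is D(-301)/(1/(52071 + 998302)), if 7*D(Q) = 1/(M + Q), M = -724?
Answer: -1050373/7175 ≈ -146.39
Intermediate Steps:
D(Q) = 1/(7*(-724 + Q))
D(-301)/(1/(52071 + 998302)) = (1/(7*(-724 - 301)))/(1/(52071 + 998302)) = ((1/7)/(-1025))/(1/1050373) = ((1/7)*(-1/1025))/(1/1050373) = -1/7175*1050373 = -1050373/7175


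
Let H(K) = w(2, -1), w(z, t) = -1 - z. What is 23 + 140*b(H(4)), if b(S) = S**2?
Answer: 1283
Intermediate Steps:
H(K) = -3 (H(K) = -1 - 1*2 = -1 - 2 = -3)
23 + 140*b(H(4)) = 23 + 140*(-3)**2 = 23 + 140*9 = 23 + 1260 = 1283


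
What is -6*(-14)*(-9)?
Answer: -756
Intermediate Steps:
-6*(-14)*(-9) = 84*(-9) = -756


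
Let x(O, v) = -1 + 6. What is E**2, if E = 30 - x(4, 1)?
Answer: 625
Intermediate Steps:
x(O, v) = 5
E = 25 (E = 30 - 1*5 = 30 - 5 = 25)
E**2 = 25**2 = 625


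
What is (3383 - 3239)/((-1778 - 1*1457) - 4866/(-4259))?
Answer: -613296/13772999 ≈ -0.044529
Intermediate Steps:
(3383 - 3239)/((-1778 - 1*1457) - 4866/(-4259)) = 144/((-1778 - 1457) - 4866*(-1/4259)) = 144/(-3235 + 4866/4259) = 144/(-13772999/4259) = 144*(-4259/13772999) = -613296/13772999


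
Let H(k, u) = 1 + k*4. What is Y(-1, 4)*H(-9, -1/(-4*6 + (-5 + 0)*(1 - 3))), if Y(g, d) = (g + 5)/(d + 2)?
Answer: -70/3 ≈ -23.333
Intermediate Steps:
Y(g, d) = (5 + g)/(2 + d)
H(k, u) = 1 + 4*k
Y(-1, 4)*H(-9, -1/(-4*6 + (-5 + 0)*(1 - 3))) = ((5 - 1)/(2 + 4))*(1 + 4*(-9)) = (4/6)*(1 - 36) = ((1/6)*4)*(-35) = (2/3)*(-35) = -70/3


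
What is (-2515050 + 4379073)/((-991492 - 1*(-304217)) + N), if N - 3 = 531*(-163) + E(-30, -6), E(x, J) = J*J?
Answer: -1864023/773789 ≈ -2.4090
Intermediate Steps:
E(x, J) = J²
N = -86514 (N = 3 + (531*(-163) + (-6)²) = 3 + (-86553 + 36) = 3 - 86517 = -86514)
(-2515050 + 4379073)/((-991492 - 1*(-304217)) + N) = (-2515050 + 4379073)/((-991492 - 1*(-304217)) - 86514) = 1864023/((-991492 + 304217) - 86514) = 1864023/(-687275 - 86514) = 1864023/(-773789) = 1864023*(-1/773789) = -1864023/773789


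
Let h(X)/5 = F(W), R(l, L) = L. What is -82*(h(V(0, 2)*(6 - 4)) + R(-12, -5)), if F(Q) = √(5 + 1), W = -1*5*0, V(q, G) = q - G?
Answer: 410 - 410*√6 ≈ -594.29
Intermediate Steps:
W = 0 (W = -5*0 = 0)
F(Q) = √6
h(X) = 5*√6
-82*(h(V(0, 2)*(6 - 4)) + R(-12, -5)) = -82*(5*√6 - 5) = -82*(-5 + 5*√6) = 410 - 410*√6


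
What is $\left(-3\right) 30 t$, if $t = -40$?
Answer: $3600$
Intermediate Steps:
$\left(-3\right) 30 t = \left(-3\right) 30 \left(-40\right) = \left(-90\right) \left(-40\right) = 3600$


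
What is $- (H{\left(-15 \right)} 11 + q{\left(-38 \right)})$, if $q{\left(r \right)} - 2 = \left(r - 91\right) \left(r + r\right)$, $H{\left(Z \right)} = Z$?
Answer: $-9641$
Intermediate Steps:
$q{\left(r \right)} = 2 + 2 r \left(-91 + r\right)$ ($q{\left(r \right)} = 2 + \left(r - 91\right) \left(r + r\right) = 2 + \left(-91 + r\right) 2 r = 2 + 2 r \left(-91 + r\right)$)
$- (H{\left(-15 \right)} 11 + q{\left(-38 \right)}) = - (\left(-15\right) 11 + \left(2 - -6916 + 2 \left(-38\right)^{2}\right)) = - (-165 + \left(2 + 6916 + 2 \cdot 1444\right)) = - (-165 + \left(2 + 6916 + 2888\right)) = - (-165 + 9806) = \left(-1\right) 9641 = -9641$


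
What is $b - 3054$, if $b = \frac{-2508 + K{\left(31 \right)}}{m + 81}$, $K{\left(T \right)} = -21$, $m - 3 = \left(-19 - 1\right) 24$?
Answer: $- \frac{134095}{44} \approx -3047.6$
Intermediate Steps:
$m = -477$ ($m = 3 + \left(-19 - 1\right) 24 = 3 - 480 = -477$)
$b = \frac{281}{44}$ ($b = \frac{-2508 - 21}{-477 + 81} = - \frac{2529}{-396} = \left(-2529\right) \left(- \frac{1}{396}\right) = \frac{281}{44} \approx 6.3864$)
$b - 3054 = \frac{281}{44} - 3054 = - \frac{134095}{44}$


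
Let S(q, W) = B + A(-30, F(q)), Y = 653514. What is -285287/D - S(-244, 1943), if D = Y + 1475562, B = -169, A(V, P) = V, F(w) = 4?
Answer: 423400837/2129076 ≈ 198.87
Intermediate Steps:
D = 2129076 (D = 653514 + 1475562 = 2129076)
S(q, W) = -199 (S(q, W) = -169 - 30 = -199)
-285287/D - S(-244, 1943) = -285287/2129076 - 1*(-199) = -285287*1/2129076 + 199 = -285287/2129076 + 199 = 423400837/2129076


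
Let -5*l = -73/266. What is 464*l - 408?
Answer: -254384/665 ≈ -382.53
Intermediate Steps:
l = 73/1330 (l = -(-73)/(5*266) = -⅕*(-73/266) = 73/1330 ≈ 0.054887)
464*l - 408 = 464*(73/1330) - 408 = 16936/665 - 408 = -254384/665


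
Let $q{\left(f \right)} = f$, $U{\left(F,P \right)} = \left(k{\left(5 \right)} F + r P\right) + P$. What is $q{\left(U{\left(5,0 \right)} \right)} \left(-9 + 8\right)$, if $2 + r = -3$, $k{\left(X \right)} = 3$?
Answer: $-15$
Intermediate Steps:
$r = -5$ ($r = -2 - 3 = -5$)
$U{\left(F,P \right)} = - 4 P + 3 F$ ($U{\left(F,P \right)} = \left(3 F - 5 P\right) + P = \left(- 5 P + 3 F\right) + P = - 4 P + 3 F$)
$q{\left(U{\left(5,0 \right)} \right)} \left(-9 + 8\right) = \left(\left(-4\right) 0 + 3 \cdot 5\right) \left(-9 + 8\right) = \left(0 + 15\right) \left(-1\right) = 15 \left(-1\right) = -15$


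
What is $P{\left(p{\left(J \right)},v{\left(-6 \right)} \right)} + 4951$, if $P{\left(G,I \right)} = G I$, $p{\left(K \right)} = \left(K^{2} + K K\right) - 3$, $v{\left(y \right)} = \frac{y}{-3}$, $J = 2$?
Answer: $4961$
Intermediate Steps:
$v{\left(y \right)} = - \frac{y}{3}$ ($v{\left(y \right)} = y \left(- \frac{1}{3}\right) = - \frac{y}{3}$)
$p{\left(K \right)} = -3 + 2 K^{2}$ ($p{\left(K \right)} = \left(K^{2} + K^{2}\right) - 3 = 2 K^{2} - 3 = -3 + 2 K^{2}$)
$P{\left(p{\left(J \right)},v{\left(-6 \right)} \right)} + 4951 = \left(-3 + 2 \cdot 2^{2}\right) \left(\left(- \frac{1}{3}\right) \left(-6\right)\right) + 4951 = \left(-3 + 2 \cdot 4\right) 2 + 4951 = \left(-3 + 8\right) 2 + 4951 = 5 \cdot 2 + 4951 = 10 + 4951 = 4961$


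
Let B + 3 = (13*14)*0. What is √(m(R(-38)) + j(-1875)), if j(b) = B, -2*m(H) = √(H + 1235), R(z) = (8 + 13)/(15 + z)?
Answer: √(-1587 - 46*√40802)/23 ≈ 4.5348*I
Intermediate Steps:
R(z) = 21/(15 + z)
m(H) = -√(1235 + H)/2 (m(H) = -√(H + 1235)/2 = -√(1235 + H)/2)
B = -3 (B = -3 + (13*14)*0 = -3 + 182*0 = -3 + 0 = -3)
j(b) = -3
√(m(R(-38)) + j(-1875)) = √(-√(1235 + 21/(15 - 38))/2 - 3) = √(-√(1235 + 21/(-23))/2 - 3) = √(-√(1235 + 21*(-1/23))/2 - 3) = √(-√(1235 - 21/23)/2 - 3) = √(-2*√40802/23 - 3) = √(-3 - 2*√40802/23)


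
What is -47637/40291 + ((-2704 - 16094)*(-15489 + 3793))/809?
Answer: 8858397451395/32595419 ≈ 2.7177e+5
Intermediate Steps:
-47637/40291 + ((-2704 - 16094)*(-15489 + 3793))/809 = -47637*1/40291 - 18798*(-11696)*(1/809) = -47637/40291 + 219861408*(1/809) = -47637/40291 + 219861408/809 = 8858397451395/32595419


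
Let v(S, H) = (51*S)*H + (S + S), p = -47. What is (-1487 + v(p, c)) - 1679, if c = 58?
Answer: -142286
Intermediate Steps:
v(S, H) = 2*S + 51*H*S (v(S, H) = 51*H*S + 2*S = 2*S + 51*H*S)
(-1487 + v(p, c)) - 1679 = (-1487 - 47*(2 + 51*58)) - 1679 = (-1487 - 47*(2 + 2958)) - 1679 = (-1487 - 47*2960) - 1679 = (-1487 - 139120) - 1679 = -140607 - 1679 = -142286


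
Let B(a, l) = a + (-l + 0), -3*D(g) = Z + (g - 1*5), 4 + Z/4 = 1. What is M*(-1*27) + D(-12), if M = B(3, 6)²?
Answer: -700/3 ≈ -233.33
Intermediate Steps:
Z = -12 (Z = -16 + 4*1 = -16 + 4 = -12)
D(g) = 17/3 - g/3 (D(g) = -(-12 + (g - 1*5))/3 = -(-12 + (g - 5))/3 = -(-12 + (-5 + g))/3 = -(-17 + g)/3 = 17/3 - g/3)
B(a, l) = a - l
M = 9 (M = (3 - 1*6)² = (3 - 6)² = (-3)² = 9)
M*(-1*27) + D(-12) = 9*(-1*27) + (17/3 - ⅓*(-12)) = 9*(-27) + (17/3 + 4) = -243 + 29/3 = -700/3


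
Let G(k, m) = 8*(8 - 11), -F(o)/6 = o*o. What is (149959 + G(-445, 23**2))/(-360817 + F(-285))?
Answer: -149935/848167 ≈ -0.17678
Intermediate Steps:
F(o) = -6*o**2 (F(o) = -6*o*o = -6*o**2)
G(k, m) = -24 (G(k, m) = 8*(-3) = -24)
(149959 + G(-445, 23**2))/(-360817 + F(-285)) = (149959 - 24)/(-360817 - 6*(-285)**2) = 149935/(-360817 - 6*81225) = 149935/(-360817 - 487350) = 149935/(-848167) = 149935*(-1/848167) = -149935/848167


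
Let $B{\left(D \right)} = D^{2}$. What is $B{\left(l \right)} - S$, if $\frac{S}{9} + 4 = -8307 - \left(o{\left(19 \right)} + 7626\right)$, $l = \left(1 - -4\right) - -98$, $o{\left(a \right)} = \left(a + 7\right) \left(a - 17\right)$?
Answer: $154510$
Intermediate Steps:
$o{\left(a \right)} = \left(-17 + a\right) \left(7 + a\right)$ ($o{\left(a \right)} = \left(7 + a\right) \left(-17 + a\right) = \left(-17 + a\right) \left(7 + a\right)$)
$l = 103$ ($l = \left(1 + 4\right) + 98 = 5 + 98 = 103$)
$S = -143901$ ($S = -36 + 9 \left(-8307 - \left(\left(-119 + 19^{2} - 190\right) + 7626\right)\right) = -36 + 9 \left(-8307 - \left(\left(-119 + 361 - 190\right) + 7626\right)\right) = -36 + 9 \left(-8307 - \left(52 + 7626\right)\right) = -36 + 9 \left(-8307 - 7678\right) = -36 + 9 \left(-15985\right) = -36 - 143865 = -143901$)
$B{\left(l \right)} - S = 103^{2} - -143901 = 10609 + 143901 = 154510$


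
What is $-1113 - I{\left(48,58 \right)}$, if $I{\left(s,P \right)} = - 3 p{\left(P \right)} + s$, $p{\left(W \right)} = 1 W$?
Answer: $-987$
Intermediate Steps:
$p{\left(W \right)} = W$
$I{\left(s,P \right)} = s - 3 P$ ($I{\left(s,P \right)} = - 3 P + s = s - 3 P$)
$-1113 - I{\left(48,58 \right)} = -1113 - \left(48 - 174\right) = -1113 - -126 = -1113 + 126 = -987$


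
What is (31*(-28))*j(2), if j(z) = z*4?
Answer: -6944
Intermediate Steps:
j(z) = 4*z
(31*(-28))*j(2) = (31*(-28))*(4*2) = -868*8 = -6944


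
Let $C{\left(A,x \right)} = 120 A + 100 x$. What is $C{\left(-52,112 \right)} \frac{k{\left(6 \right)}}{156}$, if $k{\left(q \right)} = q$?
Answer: $\frac{2480}{13} \approx 190.77$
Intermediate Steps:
$C{\left(A,x \right)} = 100 x + 120 A$
$C{\left(-52,112 \right)} \frac{k{\left(6 \right)}}{156} = \left(100 \cdot 112 + 120 \left(-52\right)\right) \frac{6}{156} = \left(11200 - 6240\right) 6 \cdot \frac{1}{156} = 4960 \cdot \frac{1}{26} = \frac{2480}{13}$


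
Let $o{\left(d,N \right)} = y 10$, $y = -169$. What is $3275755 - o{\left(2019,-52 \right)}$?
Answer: $3277445$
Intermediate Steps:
$o{\left(d,N \right)} = -1690$ ($o{\left(d,N \right)} = \left(-169\right) 10 = -1690$)
$3275755 - o{\left(2019,-52 \right)} = 3275755 - -1690 = 3275755 + 1690 = 3277445$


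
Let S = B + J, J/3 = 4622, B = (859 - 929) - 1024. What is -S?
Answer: -12772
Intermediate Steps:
B = -1094 (B = -70 - 1024 = -1094)
J = 13866 (J = 3*4622 = 13866)
S = 12772 (S = -1094 + 13866 = 12772)
-S = -1*12772 = -12772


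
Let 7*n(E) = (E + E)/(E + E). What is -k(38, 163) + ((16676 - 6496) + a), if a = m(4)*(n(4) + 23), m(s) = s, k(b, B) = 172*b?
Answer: 26156/7 ≈ 3736.6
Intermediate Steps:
n(E) = ⅐ (n(E) = ((E + E)/(E + E))/7 = ((2*E)/((2*E)))/7 = ((2*E)*(1/(2*E)))/7 = (⅐)*1 = ⅐)
a = 648/7 (a = 4*(⅐ + 23) = 4*(162/7) = 648/7 ≈ 92.571)
-k(38, 163) + ((16676 - 6496) + a) = -172*38 + ((16676 - 6496) + 648/7) = -1*6536 + (10180 + 648/7) = -6536 + 71908/7 = 26156/7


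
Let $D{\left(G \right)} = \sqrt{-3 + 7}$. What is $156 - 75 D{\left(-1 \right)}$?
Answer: $6$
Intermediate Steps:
$D{\left(G \right)} = 2$ ($D{\left(G \right)} = \sqrt{4} = 2$)
$156 - 75 D{\left(-1 \right)} = 156 - 150 = 6$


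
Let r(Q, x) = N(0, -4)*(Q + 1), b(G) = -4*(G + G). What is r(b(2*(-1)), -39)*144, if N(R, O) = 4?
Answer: 9792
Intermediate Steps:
b(G) = -8*G
r(Q, x) = 4 + 4*Q (r(Q, x) = 4*(Q + 1) = 4*(1 + Q) = 4 + 4*Q)
r(b(2*(-1)), -39)*144 = (4 + 4*(-16*(-1)))*144 = (4 + 4*(-8*(-2)))*144 = (4 + 4*16)*144 = (4 + 64)*144 = 68*144 = 9792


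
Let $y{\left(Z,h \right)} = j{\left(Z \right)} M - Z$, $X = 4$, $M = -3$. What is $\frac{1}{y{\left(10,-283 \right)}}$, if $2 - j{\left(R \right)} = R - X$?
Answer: $\frac{1}{2} \approx 0.5$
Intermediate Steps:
$j{\left(R \right)} = 6 - R$ ($j{\left(R \right)} = 2 - \left(R - 4\right) = 2 - \left(-4 + R\right) = 6 - R$)
$y{\left(Z,h \right)} = -18 + 2 Z$ ($y{\left(Z,h \right)} = \left(6 - Z\right) \left(-3\right) - Z = \left(-18 + 3 Z\right) - Z = -18 + 2 Z$)
$\frac{1}{y{\left(10,-283 \right)}} = \frac{1}{-18 + 2 \cdot 10} = \frac{1}{-18 + 20} = \frac{1}{2}$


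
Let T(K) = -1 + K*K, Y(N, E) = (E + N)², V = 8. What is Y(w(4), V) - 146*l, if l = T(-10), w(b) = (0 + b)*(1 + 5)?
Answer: -13430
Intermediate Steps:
w(b) = 6*b (w(b) = b*6 = 6*b)
T(K) = -1 + K²
l = 99 (l = -1 + (-10)² = -1 + 100 = 99)
Y(w(4), V) - 146*l = (8 + 6*4)² - 146*99 = (8 + 24)² - 14454 = 32² - 14454 = 1024 - 14454 = -13430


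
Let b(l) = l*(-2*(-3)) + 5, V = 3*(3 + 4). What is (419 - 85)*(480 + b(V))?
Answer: 204074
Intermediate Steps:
V = 21 (V = 3*7 = 21)
b(l) = 5 + 6*l (b(l) = l*6 + 5 = 6*l + 5 = 5 + 6*l)
(419 - 85)*(480 + b(V)) = (419 - 85)*(480 + (5 + 6*21)) = 334*(480 + (5 + 126)) = 334*(480 + 131) = 334*611 = 204074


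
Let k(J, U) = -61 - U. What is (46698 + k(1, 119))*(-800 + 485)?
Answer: -14653170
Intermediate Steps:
(46698 + k(1, 119))*(-800 + 485) = (46698 + (-61 - 1*119))*(-800 + 485) = (46698 + (-61 - 119))*(-315) = (46698 - 180)*(-315) = 46518*(-315) = -14653170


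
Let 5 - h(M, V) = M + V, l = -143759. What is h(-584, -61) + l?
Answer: -143109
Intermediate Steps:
h(M, V) = 5 - M - V (h(M, V) = 5 - (M + V) = 5 + (-M - V) = 5 - M - V)
h(-584, -61) + l = (5 - 1*(-584) - 1*(-61)) - 143759 = (5 + 584 + 61) - 143759 = 650 - 143759 = -143109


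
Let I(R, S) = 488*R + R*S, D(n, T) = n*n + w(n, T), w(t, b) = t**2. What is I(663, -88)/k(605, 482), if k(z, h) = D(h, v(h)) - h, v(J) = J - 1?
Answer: 44200/77361 ≈ 0.57135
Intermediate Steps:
v(J) = -1 + J
D(n, T) = 2*n**2 (D(n, T) = n*n + n**2 = n**2 + n**2 = 2*n**2)
k(z, h) = -h + 2*h**2 (k(z, h) = 2*h**2 - h = -h + 2*h**2)
I(663, -88)/k(605, 482) = (663*(488 - 88))/((482*(-1 + 2*482))) = (663*400)/((482*(-1 + 964))) = 265200/((482*963)) = 265200/464166 = 265200*(1/464166) = 44200/77361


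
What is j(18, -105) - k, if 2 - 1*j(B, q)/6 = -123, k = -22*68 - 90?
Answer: 2336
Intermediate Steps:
k = -1586 (k = -1496 - 90 = -1586)
j(B, q) = 750 (j(B, q) = 12 - 6*(-123) = 12 + 738 = 750)
j(18, -105) - k = 750 - 1*(-1586) = 750 + 1586 = 2336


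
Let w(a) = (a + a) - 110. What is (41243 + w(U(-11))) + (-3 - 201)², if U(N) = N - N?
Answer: 82749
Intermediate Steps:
U(N) = 0
w(a) = -110 + 2*a (w(a) = 2*a - 110 = -110 + 2*a)
(41243 + w(U(-11))) + (-3 - 201)² = (41243 + (-110 + 2*0)) + (-3 - 201)² = (41243 + (-110 + 0)) + (-204)² = (41243 - 110) + 41616 = 41133 + 41616 = 82749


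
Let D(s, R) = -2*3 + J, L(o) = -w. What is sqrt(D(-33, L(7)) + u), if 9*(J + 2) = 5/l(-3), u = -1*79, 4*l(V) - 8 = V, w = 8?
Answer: I*sqrt(779)/3 ≈ 9.3035*I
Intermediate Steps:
l(V) = 2 + V/4
L(o) = -8 (L(o) = -1*8 = -8)
u = -79
J = -14/9 (J = -2 + (5/(2 + (1/4)*(-3)))/9 = -2 + (5/(2 - 3/4))/9 = -2 + (5/(5/4))/9 = -2 + (5*(4/5))/9 = -2 + (1/9)*4 = -2 + 4/9 = -14/9 ≈ -1.5556)
D(s, R) = -68/9 (D(s, R) = -2*3 - 14/9 = -6 - 14/9 = -68/9)
sqrt(D(-33, L(7)) + u) = sqrt(-68/9 - 79) = sqrt(-779/9) = I*sqrt(779)/3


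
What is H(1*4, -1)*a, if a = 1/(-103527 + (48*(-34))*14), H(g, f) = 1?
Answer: -1/126375 ≈ -7.9130e-6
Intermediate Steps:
a = -1/126375 (a = 1/(-103527 - 1632*14) = 1/(-103527 - 22848) = 1/(-126375) = -1/126375 ≈ -7.9130e-6)
H(1*4, -1)*a = 1*(-1/126375) = -1/126375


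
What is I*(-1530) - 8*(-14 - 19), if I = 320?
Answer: -489336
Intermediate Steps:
I*(-1530) - 8*(-14 - 19) = 320*(-1530) - 8*(-14 - 19) = -489600 - 8*(-33) = -489600 + 264 = -489336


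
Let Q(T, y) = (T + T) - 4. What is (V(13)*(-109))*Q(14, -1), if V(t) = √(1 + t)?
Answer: -2616*√14 ≈ -9788.2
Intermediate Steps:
Q(T, y) = -4 + 2*T (Q(T, y) = 2*T - 4 = -4 + 2*T)
(V(13)*(-109))*Q(14, -1) = (√(1 + 13)*(-109))*(-4 + 2*14) = (√14*(-109))*(-4 + 28) = -109*√14*24 = -2616*√14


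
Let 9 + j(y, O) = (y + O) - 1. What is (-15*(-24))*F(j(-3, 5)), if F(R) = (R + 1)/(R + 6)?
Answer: 1260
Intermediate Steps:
j(y, O) = -10 + O + y (j(y, O) = -9 + ((y + O) - 1) = -9 + ((O + y) - 1) = -9 + (-1 + O + y) = -10 + O + y)
F(R) = (1 + R)/(6 + R)
(-15*(-24))*F(j(-3, 5)) = (-15*(-24))*((1 + (-10 + 5 - 3))/(6 + (-10 + 5 - 3))) = 360*((1 - 8)/(6 - 8)) = 360*(-7/(-2)) = 360*(-½*(-7)) = 360*(7/2) = 1260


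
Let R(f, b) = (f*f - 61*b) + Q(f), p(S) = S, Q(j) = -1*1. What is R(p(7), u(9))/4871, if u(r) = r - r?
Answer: 48/4871 ≈ 0.0098542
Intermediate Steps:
u(r) = 0
Q(j) = -1
R(f, b) = -1 + f**2 - 61*b (R(f, b) = (f*f - 61*b) - 1 = (f**2 - 61*b) - 1 = -1 + f**2 - 61*b)
R(p(7), u(9))/4871 = (-1 + 7**2 - 61*0)/4871 = (-1 + 49 + 0)*(1/4871) = 48*(1/4871) = 48/4871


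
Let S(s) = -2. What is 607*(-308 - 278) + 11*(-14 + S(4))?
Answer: -355878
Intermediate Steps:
607*(-308 - 278) + 11*(-14 + S(4)) = 607*(-308 - 278) + 11*(-14 - 2) = 607*(-586) + 11*(-16) = -355702 - 176 = -355878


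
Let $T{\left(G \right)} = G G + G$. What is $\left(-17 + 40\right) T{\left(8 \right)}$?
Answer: $1656$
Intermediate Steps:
$T{\left(G \right)} = G + G^{2}$ ($T{\left(G \right)} = G^{2} + G = G + G^{2}$)
$\left(-17 + 40\right) T{\left(8 \right)} = \left(-17 + 40\right) 8 \left(1 + 8\right) = 23 \cdot 8 \cdot 9 = 23 \cdot 72 = 1656$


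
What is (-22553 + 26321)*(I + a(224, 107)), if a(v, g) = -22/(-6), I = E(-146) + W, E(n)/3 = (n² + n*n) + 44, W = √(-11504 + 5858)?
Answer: 482423320 + 3768*I*√5646 ≈ 4.8242e+8 + 2.8313e+5*I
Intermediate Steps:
W = I*√5646 (W = √(-5646) = I*√5646 ≈ 75.14*I)
E(n) = 132 + 6*n² (E(n) = 3*((n² + n*n) + 44) = 3*((n² + n²) + 44) = 3*(2*n² + 44) = 3*(44 + 2*n²) = 132 + 6*n²)
I = 128028 + I*√5646 (I = (132 + 6*(-146)²) + I*√5646 = (132 + 6*21316) + I*√5646 = (132 + 127896) + I*√5646 = 128028 + I*√5646 ≈ 1.2803e+5 + 75.14*I)
a(v, g) = 11/3 (a(v, g) = -22*(-⅙) = 11/3)
(-22553 + 26321)*(I + a(224, 107)) = (-22553 + 26321)*((128028 + I*√5646) + 11/3) = 3768*(384095/3 + I*√5646) = 482423320 + 3768*I*√5646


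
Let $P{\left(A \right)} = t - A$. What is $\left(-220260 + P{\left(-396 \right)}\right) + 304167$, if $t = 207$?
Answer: $84510$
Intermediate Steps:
$P{\left(A \right)} = 207 - A$
$\left(-220260 + P{\left(-396 \right)}\right) + 304167 = \left(-220260 + \left(207 - -396\right)\right) + 304167 = \left(-220260 + \left(207 + 396\right)\right) + 304167 = \left(-220260 + 603\right) + 304167 = -219657 + 304167 = 84510$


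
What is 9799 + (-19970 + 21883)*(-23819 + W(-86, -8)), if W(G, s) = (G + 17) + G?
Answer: -45852463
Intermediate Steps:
W(G, s) = 17 + 2*G (W(G, s) = (17 + G) + G = 17 + 2*G)
9799 + (-19970 + 21883)*(-23819 + W(-86, -8)) = 9799 + (-19970 + 21883)*(-23819 + (17 + 2*(-86))) = 9799 + 1913*(-23819 + (17 - 172)) = 9799 + 1913*(-23819 - 155) = 9799 + 1913*(-23974) = 9799 - 45862262 = -45852463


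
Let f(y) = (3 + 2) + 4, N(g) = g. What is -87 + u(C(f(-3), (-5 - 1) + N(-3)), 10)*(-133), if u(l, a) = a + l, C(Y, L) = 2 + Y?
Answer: -2880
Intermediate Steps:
f(y) = 9 (f(y) = 5 + 4 = 9)
-87 + u(C(f(-3), (-5 - 1) + N(-3)), 10)*(-133) = -87 + (10 + (2 + 9))*(-133) = -87 + (10 + 11)*(-133) = -87 + 21*(-133) = -87 - 2793 = -2880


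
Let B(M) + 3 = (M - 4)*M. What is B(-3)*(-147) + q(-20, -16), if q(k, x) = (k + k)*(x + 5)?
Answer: -2206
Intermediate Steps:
B(M) = -3 + M*(-4 + M) (B(M) = -3 + (M - 4)*M = -3 + (-4 + M)*M = -3 + M*(-4 + M))
q(k, x) = 2*k*(5 + x) (q(k, x) = (2*k)*(5 + x) = 2*k*(5 + x))
B(-3)*(-147) + q(-20, -16) = (-3 + (-3)**2 - 4*(-3))*(-147) + 2*(-20)*(5 - 16) = (-3 + 9 + 12)*(-147) + 2*(-20)*(-11) = 18*(-147) + 440 = -2646 + 440 = -2206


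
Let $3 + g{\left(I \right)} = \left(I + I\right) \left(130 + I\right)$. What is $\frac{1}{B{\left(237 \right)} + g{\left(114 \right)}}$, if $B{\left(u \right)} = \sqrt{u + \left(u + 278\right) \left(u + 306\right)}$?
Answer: $\frac{6181}{343811751} - \frac{\sqrt{31098}}{1031435253} \approx 1.7807 \cdot 10^{-5}$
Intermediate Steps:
$B{\left(u \right)} = \sqrt{u + \left(278 + u\right) \left(306 + u\right)}$
$g{\left(I \right)} = -3 + 2 I \left(130 + I\right)$ ($g{\left(I \right)} = -3 + \left(I + I\right) \left(130 + I\right) = -3 + 2 I \left(130 + I\right)$)
$\frac{1}{B{\left(237 \right)} + g{\left(114 \right)}} = \frac{1}{\sqrt{85068 + 237^{2} + 585 \cdot 237} + \left(-3 + 2 \cdot 114^{2} + 260 \cdot 114\right)} = \frac{1}{\sqrt{85068 + 56169 + 138645} + \left(-3 + 2 \cdot 12996 + 29640\right)} = \frac{1}{\sqrt{279882} + \left(-3 + 25992 + 29640\right)} = \frac{1}{3 \sqrt{31098} + 55629} = \frac{1}{55629 + 3 \sqrt{31098}}$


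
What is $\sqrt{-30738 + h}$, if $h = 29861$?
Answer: $i \sqrt{877} \approx 29.614 i$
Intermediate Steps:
$\sqrt{-30738 + h} = \sqrt{-30738 + 29861} = \sqrt{-877} = i \sqrt{877}$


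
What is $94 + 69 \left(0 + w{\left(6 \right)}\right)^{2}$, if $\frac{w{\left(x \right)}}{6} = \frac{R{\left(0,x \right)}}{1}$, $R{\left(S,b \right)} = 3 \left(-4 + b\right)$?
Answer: $89518$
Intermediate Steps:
$R{\left(S,b \right)} = -12 + 3 b$
$w{\left(x \right)} = -72 + 18 x$ ($w{\left(x \right)} = 6 \frac{-12 + 3 x}{1} = 6 \left(-12 + 3 x\right) 1 = 6 \left(-12 + 3 x\right) = -72 + 18 x$)
$94 + 69 \left(0 + w{\left(6 \right)}\right)^{2} = 94 + 69 \left(0 + \left(-72 + 18 \cdot 6\right)\right)^{2} = 94 + 69 \left(0 + \left(-72 + 108\right)\right)^{2} = 94 + 69 \left(0 + 36\right)^{2} = 94 + 69 \cdot 36^{2} = 94 + 69 \cdot 1296 = 94 + 89424 = 89518$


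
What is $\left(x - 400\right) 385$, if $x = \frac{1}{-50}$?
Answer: $- \frac{1540077}{10} \approx -1.5401 \cdot 10^{5}$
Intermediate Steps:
$x = - \frac{1}{50} \approx -0.02$
$\left(x - 400\right) 385 = \left(- \frac{1}{50} - 400\right) 385 = \left(- \frac{20001}{50}\right) 385 = - \frac{1540077}{10}$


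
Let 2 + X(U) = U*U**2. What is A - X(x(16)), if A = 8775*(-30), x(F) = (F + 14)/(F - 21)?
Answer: -263032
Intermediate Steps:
x(F) = (14 + F)/(-21 + F)
A = -263250
X(U) = -2 + U**3 (X(U) = -2 + U*U**2 = -2 + U**3)
A - X(x(16)) = -263250 - (-2 + ((14 + 16)/(-21 + 16))**3) = -263250 - (-2 + (30/(-5))**3) = -263250 - (-2 + (-1/5*30)**3) = -263250 - (-2 + (-6)**3) = -263250 - (-2 - 216) = -263250 - 1*(-218) = -263250 + 218 = -263032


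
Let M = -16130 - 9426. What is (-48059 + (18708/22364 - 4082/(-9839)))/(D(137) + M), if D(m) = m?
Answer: 2643649493626/1398295351731 ≈ 1.8906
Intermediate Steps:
M = -25556
(-48059 + (18708/22364 - 4082/(-9839)))/(D(137) + M) = (-48059 + (18708/22364 - 4082/(-9839)))/(137 - 25556) = (-48059 + (18708*(1/22364) - 4082*(-1/9839)))/(-25419) = (-48059 + (4677/5591 + 4082/9839))*(-1/25419) = (-48059 + 68839465/55009849)*(-1/25419) = -2643649493626/55009849*(-1/25419) = 2643649493626/1398295351731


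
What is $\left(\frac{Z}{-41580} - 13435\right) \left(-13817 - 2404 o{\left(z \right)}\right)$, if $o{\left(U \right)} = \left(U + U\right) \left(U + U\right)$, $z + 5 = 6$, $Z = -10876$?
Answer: $\frac{1090838221966}{3465} \approx 3.1482 \cdot 10^{8}$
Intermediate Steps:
$z = 1$ ($z = -5 + 6 = 1$)
$o{\left(U \right)} = 4 U^{2}$ ($o{\left(U \right)} = 2 U 2 U = 4 U^{2}$)
$\left(\frac{Z}{-41580} - 13435\right) \left(-13817 - 2404 o{\left(z \right)}\right) = \left(- \frac{10876}{-41580} - 13435\right) \left(-13817 - 2404 \cdot 4 \cdot 1^{2}\right) = \left(\left(-10876\right) \left(- \frac{1}{41580}\right) - 13435\right) \left(-13817 - 2404 \cdot 4 \cdot 1\right) = \left(\frac{2719}{10395} - 13435\right) \left(-13817 - 9616\right) = - \frac{139654106 \left(-13817 - 9616\right)}{10395} = \left(- \frac{139654106}{10395}\right) \left(-23433\right) = \frac{1090838221966}{3465}$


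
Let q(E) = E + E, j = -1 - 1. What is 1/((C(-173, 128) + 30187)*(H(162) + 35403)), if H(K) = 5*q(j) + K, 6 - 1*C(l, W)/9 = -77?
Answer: 1/1099549030 ≈ 9.0946e-10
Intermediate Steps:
C(l, W) = 747 (C(l, W) = 54 - 9*(-77) = 54 + 693 = 747)
j = -2
q(E) = 2*E
H(K) = -20 + K (H(K) = 5*(2*(-2)) + K = 5*(-4) + K = -20 + K)
1/((C(-173, 128) + 30187)*(H(162) + 35403)) = 1/((747 + 30187)*((-20 + 162) + 35403)) = 1/(30934*(142 + 35403)) = 1/(30934*35545) = 1/1099549030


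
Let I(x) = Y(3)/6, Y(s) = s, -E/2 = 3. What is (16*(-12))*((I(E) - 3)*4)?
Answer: 1920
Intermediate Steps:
E = -6 (E = -2*3 = -6)
I(x) = 1/2 (I(x) = 3/6 = 3*(1/6) = 1/2)
(16*(-12))*((I(E) - 3)*4) = (16*(-12))*((1/2 - 3)*4) = -(-480)*4 = -192*(-10) = 1920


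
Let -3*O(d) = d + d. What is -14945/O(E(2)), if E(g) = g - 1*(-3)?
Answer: 8967/2 ≈ 4483.5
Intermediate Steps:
E(g) = 3 + g (E(g) = g + 3 = 3 + g)
O(d) = -2*d/3 (O(d) = -(d + d)/3 = -2*d/3)
-14945/O(E(2)) = -14945*(-3/(2*(3 + 2))) = -14945/((-⅔*5)) = -14945/(-10/3) = -14945*(-3/10) = 8967/2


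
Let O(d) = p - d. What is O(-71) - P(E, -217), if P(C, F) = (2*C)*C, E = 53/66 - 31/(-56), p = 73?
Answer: 239602439/1707552 ≈ 140.32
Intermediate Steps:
E = 2507/1848 (E = 53*(1/66) - 31*(-1/56) = 53/66 + 31/56 = 2507/1848 ≈ 1.3566)
P(C, F) = 2*C²
O(d) = 73 - d
O(-71) - P(E, -217) = (73 - 1*(-71)) - 2*(2507/1848)² = (73 + 71) - 2*6285049/3415104 = 144 - 1*6285049/1707552 = 144 - 6285049/1707552 = 239602439/1707552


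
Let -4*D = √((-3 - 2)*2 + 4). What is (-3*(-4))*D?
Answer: -3*I*√6 ≈ -7.3485*I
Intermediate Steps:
D = -I*√6/4 (D = -√((-3 - 2)*2 + 4)/4 = -√(-5*2 + 4)/4 = -√(-10 + 4)/4 = -I*√6/4 ≈ -0.61237*I)
(-3*(-4))*D = (-3*(-4))*(-I*√6/4) = 12*(-I*√6/4) = -3*I*√6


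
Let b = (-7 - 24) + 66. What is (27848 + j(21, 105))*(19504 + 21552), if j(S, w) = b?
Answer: 1144764448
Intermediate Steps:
b = 35 (b = -31 + 66 = 35)
j(S, w) = 35
(27848 + j(21, 105))*(19504 + 21552) = (27848 + 35)*(19504 + 21552) = 27883*41056 = 1144764448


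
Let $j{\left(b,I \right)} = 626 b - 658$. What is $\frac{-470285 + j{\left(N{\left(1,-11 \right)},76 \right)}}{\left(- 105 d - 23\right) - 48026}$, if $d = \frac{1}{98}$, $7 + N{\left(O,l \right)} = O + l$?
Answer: $\frac{6742190}{672701} \approx 10.023$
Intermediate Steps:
$N{\left(O,l \right)} = -7 + O + l$ ($N{\left(O,l \right)} = -7 + \left(O + l\right) = -7 + O + l$)
$d = \frac{1}{98} \approx 0.010204$
$j{\left(b,I \right)} = -658 + 626 b$
$\frac{-470285 + j{\left(N{\left(1,-11 \right)},76 \right)}}{\left(- 105 d - 23\right) - 48026} = \frac{-470285 + \left(-658 + 626 \left(-7 + 1 - 11\right)\right)}{\left(\left(-105\right) \frac{1}{98} - 23\right) - 48026} = \frac{-470285 + \left(-658 + 626 \left(-17\right)\right)}{\left(- \frac{15}{14} - 23\right) - 48026} = \frac{-470285 - 11300}{- \frac{337}{14} - 48026} = \frac{-470285 - 11300}{- \frac{672701}{14}} = \left(-481585\right) \left(- \frac{14}{672701}\right) = \frac{6742190}{672701}$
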